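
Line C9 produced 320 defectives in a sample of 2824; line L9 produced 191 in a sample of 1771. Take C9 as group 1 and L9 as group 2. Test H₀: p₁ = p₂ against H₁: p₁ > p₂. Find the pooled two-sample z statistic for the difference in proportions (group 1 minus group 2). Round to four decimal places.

z = 0.5736

p̂₁ = 320/2824 ≈ 0.1133144, p̂₂ = 191/1771 ≈ 0.1078487.
Pooled p̂ = (320+191)/(2824+1771) = 511/4595 = 0.1112078.
SE = √(0.0988407 × 0.00091876) = 0.0095295.
z = (0.1133144 − 0.1078487)/0.0095295 = 0.0054657/0.0095295 = 0.5736.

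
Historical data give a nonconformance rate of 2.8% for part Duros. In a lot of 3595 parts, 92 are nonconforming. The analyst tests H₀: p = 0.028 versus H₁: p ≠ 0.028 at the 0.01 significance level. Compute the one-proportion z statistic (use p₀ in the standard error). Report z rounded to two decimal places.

p̂ = 92/3595 ≈ 0.02559.
Standard error under H₀: √(0.028×0.972/3595) = 0.00275.
z = (0.02559 − 0.028)/0.00275 = -0.00241/0.00275 = -0.88.
Two-sided p-value ≈ 2·Φ(−0.876) = 0.3813; since p > α = 0.01, fail to reject H₀.

z = -0.88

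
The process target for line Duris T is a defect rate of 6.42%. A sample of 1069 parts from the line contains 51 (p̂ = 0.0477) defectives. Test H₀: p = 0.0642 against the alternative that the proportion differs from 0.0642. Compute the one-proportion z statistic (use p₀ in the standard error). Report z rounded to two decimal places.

p̂ = 51/1069 = 0.0477.
Standard error under H₀: √(0.0642×0.9358/1069) = 0.0075.
z = (0.0477 − 0.0642)/0.0075 = -0.0165/0.0075 = -2.20.

z = -2.20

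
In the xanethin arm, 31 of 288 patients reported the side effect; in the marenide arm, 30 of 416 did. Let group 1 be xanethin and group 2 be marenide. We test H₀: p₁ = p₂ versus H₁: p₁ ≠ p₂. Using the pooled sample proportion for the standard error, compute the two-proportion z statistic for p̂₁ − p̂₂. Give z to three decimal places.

p̂₁ = 31/288 ≈ 0.10764, p̂₂ = 30/416 ≈ 0.07212.
Pooled p̂ = (31+30)/(288+416) = 61/704 = 0.08665.
SE = √(0.0791399 × 0.00587607) = 0.02156.
z = (0.10764 − 0.07212)/0.02156 = 0.03552/0.02156 = 1.647.

z = 1.647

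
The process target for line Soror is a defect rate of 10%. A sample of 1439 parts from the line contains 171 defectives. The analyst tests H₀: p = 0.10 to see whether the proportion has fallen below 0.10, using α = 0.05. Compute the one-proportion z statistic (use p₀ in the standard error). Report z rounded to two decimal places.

p̂ = 171/1439 ≈ 0.1188.
SE = √(p₀(1−p₀)/n) = √(0.09/1439) = 0.0079.
z = (0.1188 − 0.1)/0.0079 = 0.0188/0.0079 = 2.38.
p-value = P(Z < 2.381) ≈ 0.9914. With α = 0.05, fail to reject H₀.

z = 2.38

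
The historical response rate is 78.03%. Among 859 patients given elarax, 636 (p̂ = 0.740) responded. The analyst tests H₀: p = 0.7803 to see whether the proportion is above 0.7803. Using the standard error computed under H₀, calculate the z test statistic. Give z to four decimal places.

p̂ = 636/859 ≈ 0.740396.
Standard error under H₀: √(0.7803×0.2197/859) = 0.014127.
z = (0.740396 − 0.7803)/0.014127 = -0.039904/0.014127 = -2.8247.
p-value = P(Z > -2.825) ≈ 0.9976.

z = -2.8247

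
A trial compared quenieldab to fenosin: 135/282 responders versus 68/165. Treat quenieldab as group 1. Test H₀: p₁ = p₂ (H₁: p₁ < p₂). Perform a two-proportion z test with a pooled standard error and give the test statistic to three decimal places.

z = 1.365

p̂₁ = 135/282 ≈ 0.47872, p̂₂ = 68/165 ≈ 0.41212.
Pooled p̂ = (135+68)/(282+165) = 203/447 = 0.45414.
SE = √(p̂(1−p̂)(1/n₁+1/n₂)) = √(0.45414·0.54586·0.00960671) = √(0.00238147) = 0.04880.
z = (0.47872 − 0.41212)/0.04880 = 0.06660/0.04880 = 1.365.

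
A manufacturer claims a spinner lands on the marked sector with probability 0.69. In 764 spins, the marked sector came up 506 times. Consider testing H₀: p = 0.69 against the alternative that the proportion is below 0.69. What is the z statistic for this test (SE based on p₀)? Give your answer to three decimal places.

p̂ = 506/764 = 0.662304.
Under H₀, SE = √(0.69·0.31/764) = √(0.000279974) = 0.016732.
z = (0.662304 − 0.69)/0.016732 = -0.027696/0.016732 = -1.655.

z = -1.655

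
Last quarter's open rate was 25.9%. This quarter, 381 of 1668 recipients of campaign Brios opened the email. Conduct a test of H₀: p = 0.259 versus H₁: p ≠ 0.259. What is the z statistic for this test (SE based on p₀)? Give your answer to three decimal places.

z = -2.851

p̂ = 381/1668 ≈ 0.228417.
Standard error under H₀: √(0.259×0.741/1668) = 0.010727.
z = (0.228417 − 0.259)/0.010727 = -0.030583/0.010727 = -2.851.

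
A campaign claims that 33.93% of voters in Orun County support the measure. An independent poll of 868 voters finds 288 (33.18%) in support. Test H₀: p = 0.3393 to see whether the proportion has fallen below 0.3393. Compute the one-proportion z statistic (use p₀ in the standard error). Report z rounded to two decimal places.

p̂ = 288/868 = 0.3318.
SE = √(p₀(1−p₀)/n) = √(0.22418/868) = 0.0161.
z = (0.3318 − 0.3393)/0.0161 = -0.0075/0.0161 = -0.47.

z = -0.47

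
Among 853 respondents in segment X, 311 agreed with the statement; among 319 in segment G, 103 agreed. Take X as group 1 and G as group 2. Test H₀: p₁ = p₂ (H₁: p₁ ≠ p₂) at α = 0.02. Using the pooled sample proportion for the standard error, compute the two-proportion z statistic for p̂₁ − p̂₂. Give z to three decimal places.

p̂₁ = 311/853 ≈ 0.36460, p̂₂ = 103/319 ≈ 0.32288.
Pooled p̂ = (311+103)/(853+319) = 414/1172 = 0.35324.
SE = √(0.228462 × 0.00430713) = 0.03137.
z = (0.36460 − 0.32288)/0.03137 = 0.04172/0.03137 = 1.330.
p-value = 2·P(Z > 1.330) ≈ 0.1836. With α = 0.02, fail to reject H₀.

z = 1.330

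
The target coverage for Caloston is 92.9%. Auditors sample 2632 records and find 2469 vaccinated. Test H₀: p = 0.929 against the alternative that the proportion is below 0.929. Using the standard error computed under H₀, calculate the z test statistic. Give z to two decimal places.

p̂ = 2469/2632 ≈ 0.93807.
SE = √(p₀(1−p₀)/n) = √(0.065959/2632) = 0.00501.
z = (0.93807 − 0.929)/0.00501 = 0.00907/0.00501 = 1.81.
p-value = P(Z < 1.812) ≈ 0.9650.

z = 1.81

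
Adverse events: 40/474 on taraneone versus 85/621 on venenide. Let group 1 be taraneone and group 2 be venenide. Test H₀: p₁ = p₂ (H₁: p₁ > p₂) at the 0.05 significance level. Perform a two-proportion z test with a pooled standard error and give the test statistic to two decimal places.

z = -2.71

p̂₁ = 40/474 = 0.0844, p̂₂ = 85/621 = 0.1369.
Pooled p̂ = (40+85)/(474+621) = 125/1095 = 0.1142.
SE = √(p̂(1−p̂)(1/n₁+1/n₂)) = √(0.1142·0.8858·0.00372001) = √(0.000376182) = 0.0194.
z = (0.0844 − 0.1369)/0.0194 = -0.0525/0.0194 = -2.71.
p-value = P(Z > -2.706) ≈ 0.9966; since p > α = 0.05, fail to reject H₀.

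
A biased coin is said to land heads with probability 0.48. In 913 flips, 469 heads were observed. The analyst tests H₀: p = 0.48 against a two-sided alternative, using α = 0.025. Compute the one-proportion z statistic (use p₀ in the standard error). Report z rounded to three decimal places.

z = 2.038

p̂ = 469/913 = 0.51369.
Standard error under H₀: √(0.48×0.52/913) = 0.01653.
z = (0.51369 − 0.48)/0.01653 = 0.03369/0.01653 = 2.038.
Two-sided p-value ≈ 2·Φ(−2.038) = 0.0416, so at α = 0.025 we fail to reject H₀.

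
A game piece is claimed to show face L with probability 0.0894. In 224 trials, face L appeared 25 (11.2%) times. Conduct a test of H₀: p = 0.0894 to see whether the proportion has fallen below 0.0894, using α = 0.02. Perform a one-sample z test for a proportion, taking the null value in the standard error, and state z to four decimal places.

p̂ = 25/224 ≈ 0.111607.
Standard error under H₀: √(0.0894×0.9106/224) = 0.019064.
z = (0.111607 − 0.0894)/0.019064 = 0.022207/0.019064 = 1.1649.
p-value = P(Z < 1.165) ≈ 0.8780; since p > α = 0.02, fail to reject H₀.

z = 1.1649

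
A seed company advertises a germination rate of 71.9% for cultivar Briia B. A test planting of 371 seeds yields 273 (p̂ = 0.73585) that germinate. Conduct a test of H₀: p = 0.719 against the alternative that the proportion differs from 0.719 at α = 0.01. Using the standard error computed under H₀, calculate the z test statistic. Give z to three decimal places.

p̂ = 273/371 = 0.73585.
SE = √(p₀(1−p₀)/n) = √(0.20204/371) = 0.02334.
z = (0.73585 − 0.719)/0.02334 = 0.01685/0.02334 = 0.722.
Two-sided p-value ≈ 2·Φ(−0.722) = 0.4703; since p > α = 0.01, fail to reject H₀.

z = 0.722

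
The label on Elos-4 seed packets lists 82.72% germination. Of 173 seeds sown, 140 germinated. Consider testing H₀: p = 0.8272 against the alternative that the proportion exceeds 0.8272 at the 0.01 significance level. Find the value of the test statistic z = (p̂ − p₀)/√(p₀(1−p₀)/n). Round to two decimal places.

p̂ = 140/173 = 0.80925.
Standard error under H₀: √(0.8272×0.1728/173) = 0.02874.
z = (0.80925 − 0.8272)/0.02874 = -0.01795/0.02874 = -0.62.
p-value = P(Z > -0.625) ≈ 0.7339, so at α = 0.01 we fail to reject H₀.

z = -0.62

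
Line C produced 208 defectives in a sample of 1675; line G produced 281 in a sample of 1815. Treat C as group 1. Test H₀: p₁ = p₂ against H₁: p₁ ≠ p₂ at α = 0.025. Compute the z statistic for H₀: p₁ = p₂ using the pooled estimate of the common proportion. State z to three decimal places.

p̂₁ = 208/1675 ≈ 0.12418, p̂₂ = 281/1815 ≈ 0.15482.
Pooled p̂ = (208+281)/(1675+1815) = 489/3490 = 0.14011.
SE = √(0.120483 × 0.00114798) = 0.01176.
z = (0.12418 − 0.15482)/0.01176 = -0.03064/0.01176 = -2.605.
p-value = 2·P(Z > 2.605) ≈ 0.0092, so at α = 0.025 we reject H₀.

z = -2.605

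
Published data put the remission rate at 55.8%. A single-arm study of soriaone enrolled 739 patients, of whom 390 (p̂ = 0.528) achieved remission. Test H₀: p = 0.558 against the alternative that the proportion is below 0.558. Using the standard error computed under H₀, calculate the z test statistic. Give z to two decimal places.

p̂ = 390/739 = 0.5277.
Standard error under H₀: √(0.558×0.442/739) = 0.0183.
z = (0.5277 − 0.558)/0.0183 = -0.0303/0.0183 = -1.66.

z = -1.66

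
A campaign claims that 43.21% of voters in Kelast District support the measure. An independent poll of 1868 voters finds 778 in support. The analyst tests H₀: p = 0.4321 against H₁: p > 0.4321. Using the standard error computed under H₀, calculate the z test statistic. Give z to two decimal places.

p̂ = 778/1868 = 0.4165.
Under H₀, SE = √(0.4321·0.5679/1868) = √(0.000131365) = 0.0115.
z = (0.4165 − 0.4321)/0.0115 = -0.0156/0.0115 = -1.36.

z = -1.36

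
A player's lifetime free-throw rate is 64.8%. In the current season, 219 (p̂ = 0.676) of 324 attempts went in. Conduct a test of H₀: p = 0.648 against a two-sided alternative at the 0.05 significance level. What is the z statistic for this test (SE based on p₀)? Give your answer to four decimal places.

p̂ = 219/324 = 0.675926.
Standard error under H₀: √(0.648×0.352/324) = 0.026533.
z = (0.675926 − 0.648)/0.026533 = 0.027926/0.026533 = 1.0525.
p-value = 2·P(Z > 1.052) ≈ 0.2926; since p > α = 0.05, fail to reject H₀.

z = 1.0525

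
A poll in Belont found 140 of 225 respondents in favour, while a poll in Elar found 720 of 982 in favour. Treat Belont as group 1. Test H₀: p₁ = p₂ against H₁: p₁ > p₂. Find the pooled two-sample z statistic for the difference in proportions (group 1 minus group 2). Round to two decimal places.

p̂₁ = 140/225 ≈ 0.62222, p̂₂ = 720/982 ≈ 0.73320.
Pooled p̂ = (140+720)/(225+982) = 860/1207 = 0.71251.
SE = √(0.204839 × 0.00546277) = 0.03345.
z = (0.62222 − 0.73320)/0.03345 = -0.11098/0.03345 = -3.32.

z = -3.32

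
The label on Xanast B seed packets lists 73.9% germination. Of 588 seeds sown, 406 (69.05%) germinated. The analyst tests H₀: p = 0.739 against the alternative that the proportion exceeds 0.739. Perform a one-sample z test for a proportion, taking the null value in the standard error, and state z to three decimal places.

p̂ = 406/588 = 0.69048.
Under H₀, SE = √(0.739·0.261/588) = √(0.000328026) = 0.01811.
z = (0.69048 − 0.739)/0.01811 = -0.04852/0.01811 = -2.679.

z = -2.679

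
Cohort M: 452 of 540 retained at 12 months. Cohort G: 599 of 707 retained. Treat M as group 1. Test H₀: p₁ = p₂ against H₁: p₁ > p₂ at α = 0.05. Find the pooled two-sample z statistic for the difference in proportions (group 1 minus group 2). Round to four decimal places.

p̂₁ = 452/540 = 0.837037, p̂₂ = 599/707 = 0.847242.
Pooled p̂ = (452+599)/(540+707) = 1051/1247 = 0.842823.
SE = √(p̂(1−p̂)(1/n₁+1/n₂)) = √(0.842823·0.157177·0.00326628) = √(0.000432692) = 0.020801.
z = (0.837037 − 0.847242)/0.020801 = -0.010205/0.020801 = -0.4906.
p-value = P(Z > -0.491) ≈ 0.6881. With α = 0.05, fail to reject H₀.

z = -0.4906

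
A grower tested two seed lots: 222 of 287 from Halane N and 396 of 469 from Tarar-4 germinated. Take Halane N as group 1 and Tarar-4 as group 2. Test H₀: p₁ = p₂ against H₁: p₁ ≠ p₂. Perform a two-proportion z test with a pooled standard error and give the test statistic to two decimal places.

p̂₁ = 222/287 ≈ 0.7735, p̂₂ = 396/469 ≈ 0.8443.
Pooled p̂ = (222+396)/(287+469) = 618/756 = 0.8175.
SE = √(0.149219 × 0.00561652) = 0.0289.
z = (0.7735 − 0.8443)/0.0289 = -0.0708/0.0289 = -2.45.

z = -2.45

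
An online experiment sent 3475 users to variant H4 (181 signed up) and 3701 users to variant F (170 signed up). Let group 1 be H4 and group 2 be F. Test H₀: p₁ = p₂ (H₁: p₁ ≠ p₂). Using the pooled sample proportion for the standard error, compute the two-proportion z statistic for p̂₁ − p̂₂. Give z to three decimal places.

p̂₁ = 181/3475 = 0.0520863, p̂₂ = 170/3701 = 0.0459335.
Pooled p̂ = (181+170)/(3475+3701) = 351/7176 = 0.0489130.
SE = √(p̂(1−p̂)(1/n₁+1/n₂)) = √(0.0489130·0.9510870·0.000557967) = √(2.59569e-05) = 0.0050948.
z = (0.0520863 − 0.0459335)/0.0050948 = 0.0061528/0.0050948 = 1.208.
p-value = 2·P(Z > 1.208) ≈ 0.2272.

z = 1.208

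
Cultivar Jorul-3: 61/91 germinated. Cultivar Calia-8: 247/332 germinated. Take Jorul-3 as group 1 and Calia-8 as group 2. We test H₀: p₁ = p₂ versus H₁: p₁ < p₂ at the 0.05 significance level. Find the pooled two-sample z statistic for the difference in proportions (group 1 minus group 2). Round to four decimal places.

z = -1.3989

p̂₁ = 61/91 = 0.670330, p̂₂ = 247/332 = 0.743976.
Pooled p̂ = (61+247)/(91+332) = 308/423 = 0.728132.
SE = √(0.197956 × 0.0140011) = 0.052646.
z = (0.670330 − 0.743976)/0.052646 = -0.073646/0.052646 = -1.3989.
p-value = P(Z < -1.399) ≈ 0.0809, so at α = 0.05 we fail to reject H₀.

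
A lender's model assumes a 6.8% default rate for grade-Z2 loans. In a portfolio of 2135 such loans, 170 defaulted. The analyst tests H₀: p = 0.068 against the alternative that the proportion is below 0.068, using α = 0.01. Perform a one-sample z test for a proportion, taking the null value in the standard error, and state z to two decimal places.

z = 2.13

p̂ = 170/2135 ≈ 0.07963.
Standard error under H₀: √(0.068×0.932/2135) = 0.00545.
z = (0.07963 − 0.068)/0.00545 = 0.01163/0.00545 = 2.13.
p-value = P(Z < 2.134) ≈ 0.9836; since p > α = 0.01, fail to reject H₀.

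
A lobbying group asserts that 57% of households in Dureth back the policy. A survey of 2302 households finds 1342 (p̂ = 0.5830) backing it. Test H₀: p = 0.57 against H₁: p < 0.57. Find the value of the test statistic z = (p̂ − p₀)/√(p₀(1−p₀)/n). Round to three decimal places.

z = 1.257

p̂ = 1342/2302 = 0.58297.
Under H₀, SE = √(0.57·0.43/2302) = √(0.000106473) = 0.01032.
z = (0.58297 − 0.57)/0.01032 = 0.01297/0.01032 = 1.257.
p-value = P(Z < 1.257) ≈ 0.8956.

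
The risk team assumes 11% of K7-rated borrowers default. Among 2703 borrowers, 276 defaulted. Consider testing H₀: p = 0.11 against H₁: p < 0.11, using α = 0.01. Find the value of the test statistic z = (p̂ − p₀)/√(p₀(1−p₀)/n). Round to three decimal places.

p̂ = 276/2703 = 0.10211.
Standard error under H₀: √(0.11×0.89/2703) = 0.00602.
z = (0.10211 − 0.11)/0.00602 = -0.00789/0.00602 = -1.311.
p-value = P(Z < -1.311) ≈ 0.0949; since p > α = 0.01, fail to reject H₀.

z = -1.311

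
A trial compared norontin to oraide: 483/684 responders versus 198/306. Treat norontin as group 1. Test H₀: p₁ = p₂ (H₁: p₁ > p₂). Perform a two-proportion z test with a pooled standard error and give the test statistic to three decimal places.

z = 1.854

p̂₁ = 483/684 = 0.70614, p̂₂ = 198/306 = 0.64706.
Pooled p̂ = (483+198)/(684+306) = 681/990 = 0.68788.
SE = √(p̂(1−p̂)(1/n₁+1/n₂)) = √(0.68788·0.31212·0.00472996) = √(0.00101553) = 0.03187.
z = (0.70614 − 0.64706)/0.03187 = 0.05908/0.03187 = 1.854.
p-value = P(Z > 1.854) ≈ 0.0319.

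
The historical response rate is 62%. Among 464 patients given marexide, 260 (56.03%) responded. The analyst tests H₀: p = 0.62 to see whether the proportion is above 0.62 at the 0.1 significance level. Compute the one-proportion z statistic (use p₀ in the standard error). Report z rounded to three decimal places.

p̂ = 260/464 ≈ 0.560345.
Standard error under H₀: √(0.62×0.38/464) = 0.022533.
z = (0.560345 − 0.62)/0.022533 = -0.059655/0.022533 = -2.647.
p-value = P(Z > -2.647) ≈ 0.9959, so at α = 0.1 we fail to reject H₀.

z = -2.647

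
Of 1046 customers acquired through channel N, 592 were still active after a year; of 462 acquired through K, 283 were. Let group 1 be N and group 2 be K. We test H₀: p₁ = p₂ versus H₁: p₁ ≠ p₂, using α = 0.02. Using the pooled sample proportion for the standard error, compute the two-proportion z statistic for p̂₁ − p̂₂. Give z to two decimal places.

z = -1.69

p̂₁ = 592/1046 = 0.5660, p̂₂ = 283/462 = 0.6126.
Pooled p̂ = (592+283)/(1046+462) = 875/1508 = 0.5802.
SE = √(p̂(1−p̂)(1/n₁+1/n₂)) = √(0.5802·0.4198·0.00312053) = √(0.000760041) = 0.0276.
z = (0.5660 − 0.6126)/0.0276 = -0.0466/0.0276 = -1.69.
p-value = 2·P(Z > 1.690) ≈ 0.0910. With α = 0.02, fail to reject H₀.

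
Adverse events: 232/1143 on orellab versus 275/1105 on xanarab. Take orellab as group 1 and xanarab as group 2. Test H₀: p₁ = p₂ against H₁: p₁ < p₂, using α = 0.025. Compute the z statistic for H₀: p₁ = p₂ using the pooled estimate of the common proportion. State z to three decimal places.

p̂₁ = 232/1143 = 0.202975, p̂₂ = 275/1105 = 0.248869.
Pooled p̂ = (232+275)/(1143+1105) = 507/2248 = 0.225534.
SE = √(p̂(1−p̂)(1/n₁+1/n₂)) = √(0.225534·0.774466·0.00177987) = √(0.000310887) = 0.017632.
z = (0.202975 − 0.248869)/0.017632 = -0.045894/0.017632 = -2.603.
p-value = P(Z < -2.603) ≈ 0.0046. With α = 0.025, reject H₀.

z = -2.603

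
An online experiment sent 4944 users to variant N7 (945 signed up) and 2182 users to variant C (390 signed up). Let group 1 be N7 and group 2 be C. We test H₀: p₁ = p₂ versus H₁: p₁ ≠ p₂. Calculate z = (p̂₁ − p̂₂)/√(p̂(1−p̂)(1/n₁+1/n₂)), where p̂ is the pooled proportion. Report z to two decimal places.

p̂₁ = 945/4944 = 0.1911, p̂₂ = 390/2182 = 0.1787.
Pooled p̂ = (945+390)/(4944+2182) = 1335/7126 = 0.1873.
SE = √(p̂(1−p̂)(1/n₁+1/n₂)) = √(0.1873·0.8127·0.000660561) = √(0.000100567) = 0.0100.
z = (0.1911 − 0.1787)/0.0100 = 0.0124/0.0100 = 1.24.

z = 1.24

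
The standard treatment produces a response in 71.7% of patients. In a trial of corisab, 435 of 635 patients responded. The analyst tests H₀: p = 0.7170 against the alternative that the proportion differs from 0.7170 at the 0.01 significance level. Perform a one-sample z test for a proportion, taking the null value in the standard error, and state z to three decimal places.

p̂ = 435/635 = 0.685039.
Standard error under H₀: √(0.717×0.283/635) = 0.017876.
z = (0.685039 − 0.717)/0.017876 = -0.031961/0.017876 = -1.788.
Two-sided p-value ≈ 2·Φ(−1.788) = 0.0738, so at α = 0.01 we fail to reject H₀.

z = -1.788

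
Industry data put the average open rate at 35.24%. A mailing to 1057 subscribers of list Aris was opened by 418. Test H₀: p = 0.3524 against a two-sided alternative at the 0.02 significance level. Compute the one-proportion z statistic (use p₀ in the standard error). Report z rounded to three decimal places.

z = 2.930

p̂ = 418/1057 ≈ 0.395459.
SE = √(p₀(1−p₀)/n) = √(0.22821/1057) = 0.014694.
z = (0.395459 − 0.3524)/0.014694 = 0.043059/0.014694 = 2.930.
Two-sided p-value ≈ 2·Φ(−2.930) = 0.0034. With α = 0.02, reject H₀.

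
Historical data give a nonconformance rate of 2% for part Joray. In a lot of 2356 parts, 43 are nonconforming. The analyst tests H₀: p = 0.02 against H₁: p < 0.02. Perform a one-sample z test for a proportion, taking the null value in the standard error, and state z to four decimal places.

z = -0.6063

p̂ = 43/2356 ≈ 0.0182513.
Under H₀, SE = √(0.02·0.98/2356) = √(8.31919e-06) = 0.0028843.
z = (0.0182513 − 0.02)/0.0028843 = -0.0017487/0.0028843 = -0.6063.
p-value = P(Z < -0.606) ≈ 0.2722.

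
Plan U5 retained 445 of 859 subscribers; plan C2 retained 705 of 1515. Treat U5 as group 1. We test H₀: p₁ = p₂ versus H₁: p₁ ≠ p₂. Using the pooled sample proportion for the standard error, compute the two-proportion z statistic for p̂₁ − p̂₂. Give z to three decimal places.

z = 2.469

p̂₁ = 445/859 ≈ 0.518044, p̂₂ = 705/1515 ≈ 0.465347.
Pooled p̂ = (445+705)/(859+1515) = 1150/2374 = 0.484414.
SE = √(p̂(1−p̂)(1/n₁+1/n₂)) = √(0.484414·0.515586·0.00182421) = √(0.000455609) = 0.021345.
z = (0.518044 − 0.465347)/0.021345 = 0.052697/0.021345 = 2.469.
Two-sided p-value ≈ 2·Φ(−2.469) = 0.0136.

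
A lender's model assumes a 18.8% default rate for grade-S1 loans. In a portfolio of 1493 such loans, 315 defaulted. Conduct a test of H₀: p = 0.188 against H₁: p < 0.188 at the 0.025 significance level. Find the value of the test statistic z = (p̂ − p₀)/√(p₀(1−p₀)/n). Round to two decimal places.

p̂ = 315/1493 ≈ 0.21098.
Under H₀, SE = √(0.188·0.812/1493) = √(0.000102248) = 0.01011.
z = (0.21098 − 0.188)/0.01011 = 0.02298/0.01011 = 2.27.
p-value = P(Z < 2.273) ≈ 0.9885; since p > α = 0.025, fail to reject H₀.

z = 2.27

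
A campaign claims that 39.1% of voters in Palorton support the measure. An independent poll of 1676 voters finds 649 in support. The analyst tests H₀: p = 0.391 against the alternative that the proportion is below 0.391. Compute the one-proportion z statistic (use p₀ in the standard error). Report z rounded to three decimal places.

p̂ = 649/1676 = 0.38723.
Standard error under H₀: √(0.391×0.609/1676) = 0.01192.
z = (0.38723 − 0.391)/0.01192 = -0.00377/0.01192 = -0.316.

z = -0.316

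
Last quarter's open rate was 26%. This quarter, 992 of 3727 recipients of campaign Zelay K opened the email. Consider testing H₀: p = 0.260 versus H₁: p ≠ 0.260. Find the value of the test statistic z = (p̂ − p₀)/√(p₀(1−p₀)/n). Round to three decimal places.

z = 0.858

p̂ = 992/3727 ≈ 0.266166.
Standard error under H₀: √(0.26×0.74/3727) = 0.007185.
z = (0.266166 − 0.26)/0.007185 = 0.006166/0.007185 = 0.858.
Two-sided p-value ≈ 2·Φ(−0.858) = 0.3908.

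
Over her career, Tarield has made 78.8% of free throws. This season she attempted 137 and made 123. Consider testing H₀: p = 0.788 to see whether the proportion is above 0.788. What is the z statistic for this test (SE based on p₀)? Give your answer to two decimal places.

z = 3.14

p̂ = 123/137 = 0.89781.
SE = √(p₀(1−p₀)/n) = √(0.16706/137) = 0.03492.
z = (0.89781 − 0.788)/0.03492 = 0.10981/0.03492 = 3.14.
p-value = P(Z > 3.145) ≈ 0.0008.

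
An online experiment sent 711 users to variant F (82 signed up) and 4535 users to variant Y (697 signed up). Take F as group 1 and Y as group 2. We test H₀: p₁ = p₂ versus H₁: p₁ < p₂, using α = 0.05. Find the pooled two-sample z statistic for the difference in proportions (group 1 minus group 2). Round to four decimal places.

z = -2.6747

p̂₁ = 82/711 = 0.1153305, p̂₂ = 697/4535 = 0.1536935.
Pooled p̂ = (82+697)/(711+4535) = 779/5246 = 0.1484941.
SE = √(0.126444 × 0.00162698) = 0.0143430.
z = (0.1153305 − 0.1536935)/0.0143430 = -0.0383630/0.0143430 = -2.6747.
p-value = P(Z < -2.675) ≈ 0.0037, so at α = 0.05 we reject H₀.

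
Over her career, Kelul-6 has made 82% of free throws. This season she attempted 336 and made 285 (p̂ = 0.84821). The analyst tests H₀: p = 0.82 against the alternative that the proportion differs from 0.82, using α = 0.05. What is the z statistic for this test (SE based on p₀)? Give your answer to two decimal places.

z = 1.35

p̂ = 285/336 = 0.84821.
Standard error under H₀: √(0.82×0.18/336) = 0.02096.
z = (0.84821 − 0.82)/0.02096 = 0.02821/0.02096 = 1.35.
p-value = 2·P(Z > 1.346) ≈ 0.1783; since p > α = 0.05, fail to reject H₀.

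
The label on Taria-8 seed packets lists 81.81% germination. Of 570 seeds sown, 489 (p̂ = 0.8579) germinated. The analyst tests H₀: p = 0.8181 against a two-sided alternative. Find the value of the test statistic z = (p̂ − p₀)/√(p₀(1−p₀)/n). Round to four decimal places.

z = 2.4629

p̂ = 489/570 ≈ 0.857895.
SE = √(p₀(1−p₀)/n) = √(0.14881/570) = 0.016158.
z = (0.857895 − 0.8181)/0.016158 = 0.039795/0.016158 = 2.4629.
Two-sided p-value ≈ 2·Φ(−2.463) = 0.0138.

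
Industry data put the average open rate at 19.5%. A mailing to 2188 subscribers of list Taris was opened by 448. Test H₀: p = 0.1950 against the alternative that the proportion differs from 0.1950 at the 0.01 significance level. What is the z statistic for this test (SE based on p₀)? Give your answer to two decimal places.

p̂ = 448/2188 ≈ 0.2048.
SE = √(p₀(1−p₀)/n) = √(0.15698/2188) = 0.0085.
z = (0.2048 − 0.195)/0.0085 = 0.0098/0.0085 = 1.15.
Two-sided p-value ≈ 2·Φ(−1.151) = 0.2495. With α = 0.01, fail to reject H₀.

z = 1.15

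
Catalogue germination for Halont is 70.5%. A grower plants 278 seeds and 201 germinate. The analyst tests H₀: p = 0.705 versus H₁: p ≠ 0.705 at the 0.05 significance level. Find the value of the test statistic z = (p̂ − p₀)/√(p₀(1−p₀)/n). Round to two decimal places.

z = 0.66

p̂ = 201/278 = 0.7230.
Standard error under H₀: √(0.705×0.295/278) = 0.0274.
z = (0.7230 − 0.705)/0.0274 = 0.0180/0.0274 = 0.66.
p-value = 2·P(Z > 0.659) ≈ 0.5100, so at α = 0.05 we fail to reject H₀.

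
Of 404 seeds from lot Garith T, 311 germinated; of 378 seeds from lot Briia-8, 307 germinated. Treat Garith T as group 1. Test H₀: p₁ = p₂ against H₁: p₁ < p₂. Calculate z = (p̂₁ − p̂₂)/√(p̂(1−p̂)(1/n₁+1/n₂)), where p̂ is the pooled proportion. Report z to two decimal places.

p̂₁ = 311/404 ≈ 0.76980, p̂₂ = 307/378 ≈ 0.81217.
Pooled p̂ = (311+307)/(404+378) = 618/782 = 0.79028.
SE = √(p̂(1−p̂)(1/n₁+1/n₂)) = √(0.79028·0.20972·0.00512075) = √(0.000848696) = 0.02913.
z = (0.76980 − 0.81217)/0.02913 = -0.04237/0.02913 = -1.45.

z = -1.45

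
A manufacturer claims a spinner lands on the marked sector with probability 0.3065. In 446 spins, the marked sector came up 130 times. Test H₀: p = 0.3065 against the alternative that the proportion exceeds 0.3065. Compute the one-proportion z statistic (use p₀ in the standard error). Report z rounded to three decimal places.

p̂ = 130/446 = 0.29148.
SE = √(p₀(1−p₀)/n) = √(0.21256/446) = 0.02183.
z = (0.29148 − 0.3065)/0.02183 = -0.01502/0.02183 = -0.688.

z = -0.688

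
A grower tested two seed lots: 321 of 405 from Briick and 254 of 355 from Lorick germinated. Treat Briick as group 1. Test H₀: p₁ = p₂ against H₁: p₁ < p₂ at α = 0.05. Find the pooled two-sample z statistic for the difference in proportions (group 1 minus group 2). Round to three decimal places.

p̂₁ = 321/405 ≈ 0.79259, p̂₂ = 254/355 ≈ 0.71549.
Pooled p̂ = (321+254)/(405+355) = 575/760 = 0.75658.
SE = √(0.184167 × 0.00528604) = 0.03120.
z = (0.79259 − 0.71549)/0.03120 = 0.07710/0.03120 = 2.471.
p-value = P(Z < 2.471) ≈ 0.9933, so at α = 0.05 we fail to reject H₀.

z = 2.471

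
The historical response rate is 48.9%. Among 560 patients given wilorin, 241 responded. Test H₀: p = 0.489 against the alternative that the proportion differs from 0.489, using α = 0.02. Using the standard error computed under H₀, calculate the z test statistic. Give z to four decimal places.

z = -2.7762

p̂ = 241/560 = 0.4303571.
SE = √(p₀(1−p₀)/n) = √(0.24988/560) = 0.0211237.
z = (0.4303571 − 0.489)/0.0211237 = -0.0586429/0.0211237 = -2.7762.
Two-sided p-value ≈ 2·Φ(−2.776) = 0.0055. With α = 0.02, reject H₀.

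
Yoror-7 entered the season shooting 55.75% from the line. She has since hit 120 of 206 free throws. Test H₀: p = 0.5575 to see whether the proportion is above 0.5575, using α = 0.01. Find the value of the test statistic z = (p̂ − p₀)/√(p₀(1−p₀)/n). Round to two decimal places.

p̂ = 120/206 ≈ 0.5825.
Under H₀, SE = √(0.5575·0.4425/206) = √(0.00119754) = 0.0346.
z = (0.5825 − 0.5575)/0.0346 = 0.0250/0.0346 = 0.72.
p-value = P(Z > 0.723) ≈ 0.2348. With α = 0.01, fail to reject H₀.

z = 0.72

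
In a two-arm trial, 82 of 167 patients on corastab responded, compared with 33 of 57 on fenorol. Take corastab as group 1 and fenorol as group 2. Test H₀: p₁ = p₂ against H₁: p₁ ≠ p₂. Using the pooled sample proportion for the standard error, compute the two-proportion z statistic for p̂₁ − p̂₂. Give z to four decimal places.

p̂₁ = 82/167 ≈ 0.491018, p̂₂ = 33/57 ≈ 0.578947.
Pooled p̂ = (82+33)/(167+57) = 115/224 = 0.513393.
SE = √(0.249821 × 0.0235319) = 0.076673.
z = (0.491018 − 0.578947)/0.076673 = -0.087929/0.076673 = -1.1468.
Two-sided p-value ≈ 2·Φ(−1.147) = 0.2515.

z = -1.1468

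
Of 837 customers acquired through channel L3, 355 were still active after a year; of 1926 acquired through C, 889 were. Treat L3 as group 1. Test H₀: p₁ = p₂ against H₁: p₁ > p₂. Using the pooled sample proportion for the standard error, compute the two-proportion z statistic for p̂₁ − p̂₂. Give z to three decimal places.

p̂₁ = 355/837 ≈ 0.42413, p̂₂ = 889/1926 ≈ 0.46158.
Pooled p̂ = (355+889)/(837+1926) = 1244/2763 = 0.45024.
SE = √(0.247523 × 0.00171395) = 0.02060.
z = (0.42413 − 0.46158)/0.02060 = -0.03745/0.02060 = -1.818.
p-value = P(Z > -1.818) ≈ 0.9655.

z = -1.818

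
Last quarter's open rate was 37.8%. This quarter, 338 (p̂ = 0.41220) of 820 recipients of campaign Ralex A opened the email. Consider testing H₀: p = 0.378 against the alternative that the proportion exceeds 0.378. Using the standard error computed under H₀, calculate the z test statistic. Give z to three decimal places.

p̂ = 338/820 ≈ 0.412195.
Under H₀, SE = √(0.378·0.622/820) = √(0.000286727) = 0.016933.
z = (0.412195 − 0.378)/0.016933 = 0.034195/0.016933 = 2.019.
p-value = P(Z > 2.019) ≈ 0.0217.

z = 2.019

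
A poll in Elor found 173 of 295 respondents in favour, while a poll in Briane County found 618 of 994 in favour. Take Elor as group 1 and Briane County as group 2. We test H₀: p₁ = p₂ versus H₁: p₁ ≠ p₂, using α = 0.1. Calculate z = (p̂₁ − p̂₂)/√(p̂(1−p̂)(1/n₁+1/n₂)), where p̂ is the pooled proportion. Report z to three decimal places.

z = -1.093

p̂₁ = 173/295 ≈ 0.58644, p̂₂ = 618/994 ≈ 0.62173.
Pooled p̂ = (173+618)/(295+994) = 791/1289 = 0.61365.
SE = √(p̂(1−p̂)(1/n₁+1/n₂)) = √(0.61365·0.38635·0.00439587) = √(0.00104218) = 0.03228.
z = (0.58644 − 0.62173)/0.03228 = -0.03529/0.03228 = -1.093.
Two-sided p-value ≈ 2·Φ(−1.093) = 0.2743. With α = 0.1, fail to reject H₀.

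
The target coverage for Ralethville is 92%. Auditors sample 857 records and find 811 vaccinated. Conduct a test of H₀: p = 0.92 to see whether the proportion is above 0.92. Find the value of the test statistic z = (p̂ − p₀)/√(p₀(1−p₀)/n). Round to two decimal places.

p̂ = 811/857 ≈ 0.94632.
SE = √(p₀(1−p₀)/n) = √(0.0736/857) = 0.00927.
z = (0.94632 − 0.92)/0.00927 = 0.02632/0.00927 = 2.84.

z = 2.84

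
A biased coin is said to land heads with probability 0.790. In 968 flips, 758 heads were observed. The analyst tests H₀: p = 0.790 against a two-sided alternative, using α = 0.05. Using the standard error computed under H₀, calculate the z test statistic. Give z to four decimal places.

z = -0.5303

p̂ = 758/968 ≈ 0.783058.
SE = √(p₀(1−p₀)/n) = √(0.1659/968) = 0.013091.
z = (0.783058 − 0.79)/0.013091 = -0.006942/0.013091 = -0.5303.
Two-sided p-value ≈ 2·Φ(−0.530) = 0.5959. With α = 0.05, fail to reject H₀.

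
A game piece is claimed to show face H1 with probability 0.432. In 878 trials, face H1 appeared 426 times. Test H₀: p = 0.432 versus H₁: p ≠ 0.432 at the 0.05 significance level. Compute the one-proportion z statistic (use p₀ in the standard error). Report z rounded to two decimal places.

z = 3.18

p̂ = 426/878 ≈ 0.48519.
SE = √(p₀(1−p₀)/n) = √(0.24538/878) = 0.01672.
z = (0.48519 − 0.432)/0.01672 = 0.05319/0.01672 = 3.18.
p-value = 2·P(Z > 3.182) ≈ 0.0015; since p < α = 0.05, reject H₀.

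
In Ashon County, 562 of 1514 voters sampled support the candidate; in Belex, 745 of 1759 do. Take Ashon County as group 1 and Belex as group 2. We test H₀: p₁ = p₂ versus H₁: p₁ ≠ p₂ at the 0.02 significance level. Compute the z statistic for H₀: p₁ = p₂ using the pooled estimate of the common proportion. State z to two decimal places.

z = -3.05

p̂₁ = 562/1514 = 0.37120, p̂₂ = 745/1759 = 0.42354.
Pooled p̂ = (562+745)/(1514+1759) = 1307/3273 = 0.39933.
SE = √(0.239865 × 0.00122901) = 0.01717.
z = (0.37120 − 0.42354)/0.01717 = -0.05234/0.01717 = -3.05.
p-value = 2·P(Z > 3.048) ≈ 0.0023. With α = 0.02, reject H₀.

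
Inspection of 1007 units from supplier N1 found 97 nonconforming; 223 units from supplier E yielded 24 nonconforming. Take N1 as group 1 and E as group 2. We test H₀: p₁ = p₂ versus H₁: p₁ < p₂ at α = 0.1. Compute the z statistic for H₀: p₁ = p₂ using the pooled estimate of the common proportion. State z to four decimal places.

z = -0.5126

p̂₁ = 97/1007 ≈ 0.0963257, p̂₂ = 24/223 ≈ 0.1076233.
Pooled p̂ = (97+24)/(1007+223) = 121/1230 = 0.0983740.
SE = √(0.0886965 × 0.00547735) = 0.0220414.
z = (0.0963257 − 0.1076233)/0.0220414 = -0.0112976/0.0220414 = -0.5126.
p-value = P(Z < -0.513) ≈ 0.3041. With α = 0.1, fail to reject H₀.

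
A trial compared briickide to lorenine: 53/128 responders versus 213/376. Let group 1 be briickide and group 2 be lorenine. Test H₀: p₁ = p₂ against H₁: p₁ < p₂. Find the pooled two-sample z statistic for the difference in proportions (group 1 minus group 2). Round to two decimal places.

p̂₁ = 53/128 = 0.4141, p̂₂ = 213/376 = 0.5665.
Pooled p̂ = (53+213)/(128+376) = 266/504 = 0.5278.
SE = √(0.249228 × 0.0104721) = 0.0511.
z = (0.4141 − 0.5665)/0.0511 = -0.1524/0.0511 = -2.98.

z = -2.98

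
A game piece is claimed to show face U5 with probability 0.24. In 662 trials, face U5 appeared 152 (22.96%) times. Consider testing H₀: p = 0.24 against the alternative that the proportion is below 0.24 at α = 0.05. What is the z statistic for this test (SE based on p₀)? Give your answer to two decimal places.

z = -0.63

p̂ = 152/662 = 0.2296.
Under H₀, SE = √(0.24·0.76/662) = √(0.000275529) = 0.0166.
z = (0.2296 − 0.24)/0.0166 = -0.0104/0.0166 = -0.63.
p-value = P(Z < -0.626) ≈ 0.2656. With α = 0.05, fail to reject H₀.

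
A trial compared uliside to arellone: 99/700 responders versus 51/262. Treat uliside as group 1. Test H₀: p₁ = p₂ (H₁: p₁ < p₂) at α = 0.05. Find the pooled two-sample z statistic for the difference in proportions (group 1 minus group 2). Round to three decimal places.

z = -2.026

p̂₁ = 99/700 = 0.14143, p̂₂ = 51/262 = 0.19466.
Pooled p̂ = (99+51)/(700+262) = 150/962 = 0.15593.
SE = √(0.131613 × 0.00524537) = 0.02627.
z = (0.14143 − 0.19466)/0.02627 = -0.05323/0.02627 = -2.026.
p-value = P(Z < -2.026) ≈ 0.0214, so at α = 0.05 we reject H₀.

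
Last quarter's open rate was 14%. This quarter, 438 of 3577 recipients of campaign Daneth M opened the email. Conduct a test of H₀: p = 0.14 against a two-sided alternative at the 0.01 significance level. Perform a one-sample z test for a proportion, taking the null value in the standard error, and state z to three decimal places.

z = -3.025

p̂ = 438/3577 ≈ 0.122449.
Standard error under H₀: √(0.14×0.86/3577) = 0.005802.
z = (0.122449 − 0.14)/0.005802 = -0.017551/0.005802 = -3.025.
Two-sided p-value ≈ 2·Φ(−3.025) = 0.0025; since p < α = 0.01, reject H₀.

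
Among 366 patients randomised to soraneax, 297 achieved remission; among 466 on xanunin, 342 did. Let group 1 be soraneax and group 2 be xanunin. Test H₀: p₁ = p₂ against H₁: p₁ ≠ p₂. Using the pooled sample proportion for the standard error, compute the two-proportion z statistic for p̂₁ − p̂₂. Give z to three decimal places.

p̂₁ = 297/366 = 0.81148, p̂₂ = 342/466 = 0.73391.
Pooled p̂ = (297+342)/(366+466) = 639/832 = 0.76803.
SE = √(0.178161 × 0.00487816) = 0.02948.
z = (0.81148 − 0.73391)/0.02948 = 0.07757/0.02948 = 2.631.

z = 2.631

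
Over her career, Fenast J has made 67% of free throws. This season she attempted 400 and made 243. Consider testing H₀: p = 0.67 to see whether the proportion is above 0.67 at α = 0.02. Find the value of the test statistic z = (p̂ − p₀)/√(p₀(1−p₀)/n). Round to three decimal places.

z = -2.658

p̂ = 243/400 ≈ 0.60750.
Under H₀, SE = √(0.67·0.33/400) = √(0.00055275) = 0.02351.
z = (0.60750 − 0.67)/0.02351 = -0.06250/0.02351 = -2.658.
p-value = P(Z > -2.658) ≈ 0.9961; since p > α = 0.02, fail to reject H₀.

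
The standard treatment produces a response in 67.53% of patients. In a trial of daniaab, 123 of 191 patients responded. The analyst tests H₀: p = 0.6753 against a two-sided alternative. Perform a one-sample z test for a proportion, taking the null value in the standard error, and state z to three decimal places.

z = -0.924

p̂ = 123/191 = 0.64398.
Standard error under H₀: √(0.6753×0.3247/191) = 0.03388.
z = (0.64398 − 0.6753)/0.03388 = -0.03132/0.03388 = -0.924.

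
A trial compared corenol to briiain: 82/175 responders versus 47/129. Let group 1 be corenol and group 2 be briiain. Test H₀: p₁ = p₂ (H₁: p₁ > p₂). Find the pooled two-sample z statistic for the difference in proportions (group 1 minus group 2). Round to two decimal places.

p̂₁ = 82/175 ≈ 0.4686, p̂₂ = 47/129 ≈ 0.3643.
Pooled p̂ = (82+47)/(175+129) = 129/304 = 0.4243.
SE = √(p̂(1−p̂)(1/n₁+1/n₂)) = √(0.4243·0.5757·0.0134662) = √(0.00328947) = 0.0574.
z = (0.4686 − 0.3643)/0.0574 = 0.1043/0.0574 = 1.82.

z = 1.82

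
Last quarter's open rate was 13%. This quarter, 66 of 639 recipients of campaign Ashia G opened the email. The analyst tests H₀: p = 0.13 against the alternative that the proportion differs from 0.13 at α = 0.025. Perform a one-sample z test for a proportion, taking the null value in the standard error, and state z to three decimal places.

z = -2.008

p̂ = 66/639 = 0.10329.
Under H₀, SE = √(0.13·0.87/639) = √(0.000176995) = 0.01330.
z = (0.10329 − 0.13)/0.01330 = -0.02671/0.01330 = -2.008.
p-value = 2·P(Z > 2.008) ≈ 0.0446. With α = 0.025, fail to reject H₀.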